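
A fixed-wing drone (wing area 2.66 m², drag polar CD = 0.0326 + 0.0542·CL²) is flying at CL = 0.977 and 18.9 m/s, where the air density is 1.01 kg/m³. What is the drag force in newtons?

D = 40.5 N

CD = 0.0326 + 0.0542 × 0.977² = 0.08434
D = ½ρv²S·CD = ½ × 1.01 × 18.9² × 2.66 × 0.08434 = 40.5 N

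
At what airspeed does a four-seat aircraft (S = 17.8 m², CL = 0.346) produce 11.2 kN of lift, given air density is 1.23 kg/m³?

v = 54.4 m/s

L = ½ρv²S·CL ⇒ v = √(2L/(ρ·S·CL))
v = √(2 × 11200 / (1.23 × 17.8 × 0.346)) = √2957 = 54.4 m/s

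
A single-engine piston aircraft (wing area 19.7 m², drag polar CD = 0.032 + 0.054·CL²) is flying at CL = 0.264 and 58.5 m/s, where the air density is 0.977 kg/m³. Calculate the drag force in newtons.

D = 1180 N

CD = 0.032 + 0.054 × 0.264² = 0.03576
D = ½ρv²S·CD = ½ × 0.977 × 58.5² × 19.7 × 0.03576 = 1180 N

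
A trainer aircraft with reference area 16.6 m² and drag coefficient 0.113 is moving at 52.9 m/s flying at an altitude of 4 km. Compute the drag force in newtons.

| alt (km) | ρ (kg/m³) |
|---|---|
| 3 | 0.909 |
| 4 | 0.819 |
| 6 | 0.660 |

D = 2150 N

At 4 km, from the table: ρ = 0.819 kg/m³.
D = ½ρv²S·CD = ½ × 0.819 × 52.9² × 16.6 × 0.113 = 2150 N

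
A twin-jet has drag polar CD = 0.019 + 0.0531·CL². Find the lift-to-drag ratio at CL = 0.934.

CD = 0.019 + 0.0531 × 0.934² = 0.06532
L/D = CL/CD = 0.934 / 0.06532 = 14.3

L/D = 14.3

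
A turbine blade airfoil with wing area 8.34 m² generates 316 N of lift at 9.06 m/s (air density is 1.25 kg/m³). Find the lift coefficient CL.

CL = 0.739

From L = ½ρv²S·CL, rearranging gives CL = 2L/(ρv²S).
CL = 2 × 316 / (1.25 × 9.06² × 8.34) = 0.739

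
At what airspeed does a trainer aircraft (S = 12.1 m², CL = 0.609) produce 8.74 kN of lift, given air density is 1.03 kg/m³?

L = ½ρv²S·CL ⇒ v = √(2L/(ρ·S·CL))
v = √(2 × 8740 / (1.03 × 12.1 × 0.609)) = √2303 = 48 m/s

v = 48 m/s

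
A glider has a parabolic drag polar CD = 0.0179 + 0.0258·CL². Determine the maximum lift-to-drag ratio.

(L/D)max = 23.3

For CD = CD0 + K·CL², (L/D)max occurs at CL* = √(CD0/K) and equals 1/(2√(K·CD0)).
(L/D)max = 1/(2√(0.0258 × 0.0179)) = 1/(2 × 0.02149) = 23.3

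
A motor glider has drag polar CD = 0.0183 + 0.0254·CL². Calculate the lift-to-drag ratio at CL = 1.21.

L/D = 21.8

CD = 0.0183 + 0.0254 × 1.21² = 0.05549
L/D = CL/CD = 1.21 / 0.05549 = 21.8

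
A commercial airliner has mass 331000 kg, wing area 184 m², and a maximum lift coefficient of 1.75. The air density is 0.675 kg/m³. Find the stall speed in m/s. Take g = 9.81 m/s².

At stall, lift equals weight: L = W = m·g = 331000 × 9.81 = 3.247×10^6 N.
V_stall = √(2W/(ρ·S·CL,max)) = √(2 × 3.247×10^6 / (0.675 × 184 × 1.75))
V_stall = √29880 = 173 m/s

V_stall = 173 m/s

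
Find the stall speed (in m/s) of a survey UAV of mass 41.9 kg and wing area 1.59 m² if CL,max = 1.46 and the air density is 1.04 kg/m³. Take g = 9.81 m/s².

Weight W = mg = 41.9 × 9.81 = 411 N.
From L = ½ρV²S·CL,max = W: V_stall = √(2W/(ρSCL,max)) = √(2·411/(1.04·1.59·1.46))
V_stall = √340.5 = 18.5 m/s

V_stall = 18.5 m/s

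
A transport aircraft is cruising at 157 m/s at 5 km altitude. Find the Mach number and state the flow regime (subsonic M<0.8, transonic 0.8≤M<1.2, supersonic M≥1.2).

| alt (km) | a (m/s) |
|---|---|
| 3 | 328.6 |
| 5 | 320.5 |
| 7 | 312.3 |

M = 0.49 (subsonic)

At 5 km, from the table: a = 320.5 m/s.
M = v/a = 157 / 320.5 = 0.49
M = 0.49 → subsonic.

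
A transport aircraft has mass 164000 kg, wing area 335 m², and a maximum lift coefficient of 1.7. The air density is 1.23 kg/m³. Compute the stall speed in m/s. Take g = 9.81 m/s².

Weight W = mg = 164000 × 9.81 = 1.609×10^6 N.
From L = ½ρV²S·CL,max = W: V_stall = √(2W/(ρSCL,max)) = √(2·1.609×10^6/(1.23·335·1.7))
V_stall = √4594 = 67.8 m/s

V_stall = 67.8 m/s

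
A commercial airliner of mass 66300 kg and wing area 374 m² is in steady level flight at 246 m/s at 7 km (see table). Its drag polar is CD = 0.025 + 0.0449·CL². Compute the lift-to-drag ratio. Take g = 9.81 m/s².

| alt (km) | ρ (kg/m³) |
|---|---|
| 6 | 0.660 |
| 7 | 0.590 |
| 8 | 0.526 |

At 7 km, from the table: ρ = 0.590 kg/m³.
Weight W = mg = 66300 × 9.81 = 6.504×10^5 N; in level flight L = W.
q = ½ρv² = ½ × 0.59 × 246² = 17850 Pa.
CL = W/(q·S) = 6.504×10^5 / (17850 × 374) = 0.09741.
CD = 0.025 + 0.0449 × 0.09741² = 0.02543.
L/D = CL/CD = 0.09741 / 0.02543 = 3.83

L/D = 3.83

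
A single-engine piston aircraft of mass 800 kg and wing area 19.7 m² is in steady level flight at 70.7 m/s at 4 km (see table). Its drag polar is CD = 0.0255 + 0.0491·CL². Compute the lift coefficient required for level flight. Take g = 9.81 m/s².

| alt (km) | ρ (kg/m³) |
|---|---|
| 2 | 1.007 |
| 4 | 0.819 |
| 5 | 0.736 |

At 4 km, from the table: ρ = 0.819 kg/m³.
Level flight ⇒ L = W = m·g = 800 × 9.81 = 7848 N.
Dynamic pressure q = 0.5 × 0.819 × 70.7² = 2047 Pa.
CL = W/(q·S) = 7848 / (2047 × 19.7) = 0.1946.

CL = 0.195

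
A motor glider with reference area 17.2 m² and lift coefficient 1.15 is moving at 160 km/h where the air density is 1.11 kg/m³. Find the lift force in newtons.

Convert speed: v = 160 km/h ÷ 3.6 = 44.44 m/s.
L = ½ρv²S·CL = ½ × 1.11 × 44.44² × 17.2 × 1.15 = 21700 N ≈ 21.7 kN

L = 21700 N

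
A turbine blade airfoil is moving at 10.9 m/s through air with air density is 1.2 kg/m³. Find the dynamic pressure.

q = ½ρv² = ½ × 1.2 × 10.9² = 71.3 Pa

q = 71.3 Pa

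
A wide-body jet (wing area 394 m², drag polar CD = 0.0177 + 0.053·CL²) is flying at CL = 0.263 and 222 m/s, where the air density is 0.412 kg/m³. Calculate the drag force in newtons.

CD = 0.0177 + 0.053 × 0.263² = 0.02137
D = ½ρv²S·CD = ½ × 0.412 × 222² × 394 × 0.02137 = 85500 N

D = 85500 N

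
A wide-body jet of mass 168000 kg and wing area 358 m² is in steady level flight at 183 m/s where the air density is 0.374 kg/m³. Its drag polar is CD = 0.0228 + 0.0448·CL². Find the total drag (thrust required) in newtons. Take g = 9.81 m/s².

D = 1.05×10^5 N

In steady level flight, lift balances weight: W = mg = 168000 × 9.81 = 1.6481×10^6 N.
q = ½ρv² = ½ × 0.374 × 183² = 6262 Pa.
CL = W/(q·S) = 1.6481×10^6 / (6262 × 358) = 0.7351.
CD = 0.0228 + 0.0448 × 0.7351² = 0.04701.
D = q·S·CD = 6262 × 358 × 0.04701 = 1.054×10^5 N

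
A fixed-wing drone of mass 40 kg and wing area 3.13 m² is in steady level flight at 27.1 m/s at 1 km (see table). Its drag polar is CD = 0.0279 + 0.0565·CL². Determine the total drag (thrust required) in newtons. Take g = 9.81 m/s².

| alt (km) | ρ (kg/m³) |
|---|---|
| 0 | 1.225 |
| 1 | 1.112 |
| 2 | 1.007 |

At 1 km, from the table: ρ = 1.112 kg/m³.
Level flight ⇒ L = W = m·g = 40 × 9.81 = 392.4 N.
Dynamic pressure q = 0.5 × 1.112 × 27.1² = 408.3 Pa.
Required CL = L/(qS) = 392.4/(408.3·3.13) = 0.307.
CD = 0.0279 + 0.0565 × 0.307² = 0.03323.
D = q·S·CD = 408.3 × 3.13 × 0.03323 = 42.47 N

D = 42.5 N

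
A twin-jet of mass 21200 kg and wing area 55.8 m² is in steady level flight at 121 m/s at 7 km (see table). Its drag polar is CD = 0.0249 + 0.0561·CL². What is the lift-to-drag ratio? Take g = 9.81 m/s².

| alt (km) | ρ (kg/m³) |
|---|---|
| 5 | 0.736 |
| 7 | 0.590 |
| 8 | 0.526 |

L/D = 12.9

At 7 km, from the table: ρ = 0.590 kg/m³.
Weight W = mg = 21200 × 9.81 = 2.0797×10^5 N; in level flight L = W.
Dynamic pressure q = 0.5 × 0.59 × 121² = 4319 Pa.
CL = W/(q·S) = 2.0797×10^5 / (4319 × 55.8) = 0.8629.
CD = 0.0249 + 0.0561 × 0.8629² = 0.06668.
L/D = CL/CD = 0.8629 / 0.06668 = 12.9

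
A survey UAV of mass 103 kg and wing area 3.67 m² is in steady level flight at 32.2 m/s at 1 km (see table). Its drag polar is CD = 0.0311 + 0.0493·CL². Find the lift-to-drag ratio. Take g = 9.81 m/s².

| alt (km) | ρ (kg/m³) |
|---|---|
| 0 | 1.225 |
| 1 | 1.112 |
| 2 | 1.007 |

L/D = 11.3

At 1 km, from the table: ρ = 1.112 kg/m³.
In steady level flight, lift balances weight: W = mg = 103 × 9.81 = 1010.4 N.
q = ½ρv² = ½ × 1.112 × 32.2² = 576.5 Pa.
Required CL = L/(qS) = 1010.4/(576.5·3.67) = 0.4776.
CD = 0.0311 + 0.0493 × 0.4776² = 0.04234.
L/D = CL/CD = 0.4776 / 0.04234 = 11.3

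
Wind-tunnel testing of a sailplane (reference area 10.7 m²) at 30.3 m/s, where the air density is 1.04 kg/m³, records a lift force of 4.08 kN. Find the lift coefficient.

CL = 0.799

From L = ½ρv²S·CL, rearranging gives CL = 2L/(ρv²S).
CL = 2 × 4080 / (1.04 × 30.3² × 10.7) = 0.799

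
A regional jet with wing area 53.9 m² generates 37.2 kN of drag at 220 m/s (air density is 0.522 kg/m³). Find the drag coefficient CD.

CD = 0.0546

From D = ½ρv²S·CD, rearranging gives CD = 2D/(ρv²S).
CD = 2 × 37200 / (0.522 × 220² × 53.9) = 0.0546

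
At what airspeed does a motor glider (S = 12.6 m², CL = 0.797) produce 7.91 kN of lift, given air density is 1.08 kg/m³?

v = 38.2 m/s

L = ½ρv²S·CL ⇒ v = √(2L/(ρ·S·CL))
v = √(2 × 7910 / (1.08 × 12.6 × 0.797)) = √1459 = 38.2 m/s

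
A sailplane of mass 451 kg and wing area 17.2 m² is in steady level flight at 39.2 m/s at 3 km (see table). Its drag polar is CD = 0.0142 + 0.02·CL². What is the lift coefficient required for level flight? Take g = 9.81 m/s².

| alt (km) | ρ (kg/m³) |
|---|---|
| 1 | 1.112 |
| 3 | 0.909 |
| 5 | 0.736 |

At 3 km, from the table: ρ = 0.909 kg/m³.
Weight W = mg = 451 × 9.81 = 4424.3 N; in level flight L = W.
q = ½ρv² = ½ × 0.909 × 39.2² = 698.4 Pa.
CL = W/(q·S) = 4424.3 / (698.4 × 17.2) = 0.3683.

CL = 0.368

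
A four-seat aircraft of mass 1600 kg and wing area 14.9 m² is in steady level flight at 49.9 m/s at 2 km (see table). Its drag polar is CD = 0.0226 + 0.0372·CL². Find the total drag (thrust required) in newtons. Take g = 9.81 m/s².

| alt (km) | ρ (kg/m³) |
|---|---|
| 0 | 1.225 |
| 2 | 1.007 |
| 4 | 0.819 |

D = 913 N

At 2 km, from the table: ρ = 1.007 kg/m³.
Weight W = mg = 1600 × 9.81 = 15696 N; in level flight L = W.
q = ½ρv² = ½ × 1.007 × 49.9² = 1254 Pa.
Required CL = L/(qS) = 15696/(1254·14.9) = 0.8402.
CD = 0.0226 + 0.0372 × 0.8402² = 0.04886.
D = q·S·CD = 1254 × 14.9 × 0.04886 = 912.8 N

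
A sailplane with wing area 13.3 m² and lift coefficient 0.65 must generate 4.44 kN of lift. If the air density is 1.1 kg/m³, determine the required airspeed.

L = ½ρv²S·CL ⇒ v = √(2L/(ρ·S·CL))
v = √(2 × 4440 / (1.1 × 13.3 × 0.65)) = √933.8 = 30.6 m/s

v = 30.6 m/s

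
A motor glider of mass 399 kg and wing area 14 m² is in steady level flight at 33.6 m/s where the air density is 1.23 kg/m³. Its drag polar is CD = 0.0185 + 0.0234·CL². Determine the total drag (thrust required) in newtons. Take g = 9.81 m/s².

Weight W = mg = 399 × 9.81 = 3914.2 N; in level flight L = W.
q = ½ρv² = ½ × 1.23 × 33.6² = 694.3 Pa.
CL = 2W/(ρv²S) = 2×3914.2/(1.23×33.6²×14) = 0.4027.
CD = 0.0185 + 0.0234 × 0.4027² = 0.02229.
D = q·S·CD = 694.3 × 14 × 0.02229 = 216.7 N

D = 217 N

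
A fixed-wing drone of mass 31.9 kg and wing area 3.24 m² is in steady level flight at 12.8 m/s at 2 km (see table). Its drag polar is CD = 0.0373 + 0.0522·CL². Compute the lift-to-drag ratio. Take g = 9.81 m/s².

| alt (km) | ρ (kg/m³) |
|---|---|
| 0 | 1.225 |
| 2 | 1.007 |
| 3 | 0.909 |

At 2 km, from the table: ρ = 1.007 kg/m³.
Level flight ⇒ L = W = m·g = 31.9 × 9.81 = 312.94 N.
Dynamic pressure q = 0.5 × 1.007 × 12.8² = 82.49 Pa.
Required CL = L/(qS) = 312.94/(82.49·3.24) = 1.171.
CD = 0.0373 + 0.0522 × 1.171² = 0.1089.
L/D = CL/CD = 1.171 / 0.1089 = 10.8

L/D = 10.8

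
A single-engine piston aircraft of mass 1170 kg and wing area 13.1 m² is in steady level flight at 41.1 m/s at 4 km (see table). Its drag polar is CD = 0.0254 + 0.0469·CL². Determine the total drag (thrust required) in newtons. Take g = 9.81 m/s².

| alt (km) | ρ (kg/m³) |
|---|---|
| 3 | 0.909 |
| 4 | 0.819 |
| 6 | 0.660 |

At 4 km, from the table: ρ = 0.819 kg/m³.
Weight W = mg = 1170 × 9.81 = 11478 N; in level flight L = W.
q = ½ρv² = ½ × 0.819 × 41.1² = 691.7 Pa.
CL = W/(q·S) = 11478 / (691.7 × 13.1) = 1.267.
CD = 0.0254 + 0.0469 × 1.267² = 0.1006.
D = q·S·CD = 691.7 × 13.1 × 0.1006 = 912 N

D = 912 N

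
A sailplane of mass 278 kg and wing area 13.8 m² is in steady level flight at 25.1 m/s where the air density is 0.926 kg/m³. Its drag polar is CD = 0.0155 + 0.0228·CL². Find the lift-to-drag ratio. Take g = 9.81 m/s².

L/D = 26.1

Level flight ⇒ L = W = m·g = 278 × 9.81 = 2727.2 N.
Dynamic pressure q = 0.5 × 0.926 × 25.1² = 291.7 Pa.
CL = W/(q·S) = 2727.2 / (291.7 × 13.8) = 0.6775.
CD = 0.0155 + 0.0228 × 0.6775² = 0.02597.
L/D = CL/CD = 0.6775 / 0.02597 = 26.1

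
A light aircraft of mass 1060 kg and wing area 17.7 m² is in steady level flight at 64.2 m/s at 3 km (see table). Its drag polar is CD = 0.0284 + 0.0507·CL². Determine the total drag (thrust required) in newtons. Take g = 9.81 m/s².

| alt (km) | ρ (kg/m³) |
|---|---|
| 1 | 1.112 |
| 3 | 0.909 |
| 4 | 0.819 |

At 3 km, from the table: ρ = 0.909 kg/m³.
In steady level flight, lift balances weight: W = mg = 1060 × 9.81 = 10399 N.
Dynamic pressure q = 0.5 × 0.909 × 64.2² = 1873 Pa.
CL = W/(q·S) = 10399 / (1873 × 17.7) = 0.3136.
CD = 0.0284 + 0.0507 × 0.3136² = 0.03339.
D = q·S·CD = 1873 × 17.7 × 0.03339 = 1107 N

D = 1110 N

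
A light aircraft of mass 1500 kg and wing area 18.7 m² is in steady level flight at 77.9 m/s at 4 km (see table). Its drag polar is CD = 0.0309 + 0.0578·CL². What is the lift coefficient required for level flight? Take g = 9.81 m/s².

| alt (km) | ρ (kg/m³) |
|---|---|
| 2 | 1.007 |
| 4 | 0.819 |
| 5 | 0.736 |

At 4 km, from the table: ρ = 0.819 kg/m³.
Level flight ⇒ L = W = m·g = 1500 × 9.81 = 14715 N.
q = ½ρv² = ½ × 0.819 × 77.9² = 2485 Pa.
Required CL = L/(qS) = 14715/(2485·18.7) = 0.3167.

CL = 0.317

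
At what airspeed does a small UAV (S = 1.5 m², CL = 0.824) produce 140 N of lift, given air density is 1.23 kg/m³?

v = 13.6 m/s

L = ½ρv²S·CL ⇒ v = √(2L/(ρ·S·CL))
v = √(2 × 140 / (1.23 × 1.5 × 0.824)) = √184.2 = 13.6 m/s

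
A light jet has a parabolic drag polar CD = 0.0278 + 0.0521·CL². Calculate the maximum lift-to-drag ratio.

For CD = CD0 + K·CL², (L/D)max occurs at CL* = √(CD0/K) and equals 1/(2√(K·CD0)).
(L/D)max = 1/(2√(0.0521 × 0.0278)) = 1/(2 × 0.03806) = 13.1

(L/D)max = 13.1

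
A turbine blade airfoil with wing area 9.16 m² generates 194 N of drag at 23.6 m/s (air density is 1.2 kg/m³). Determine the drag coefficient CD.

From D = ½ρv²S·CD, rearranging gives CD = 2D/(ρv²S).
CD = 2 × 194 / (1.2 × 23.6² × 9.16) = 0.0634

CD = 0.0634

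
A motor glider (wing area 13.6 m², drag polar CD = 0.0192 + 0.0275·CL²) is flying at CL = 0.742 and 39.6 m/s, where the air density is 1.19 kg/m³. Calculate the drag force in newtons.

D = 436 N

CD = 0.0192 + 0.0275 × 0.742² = 0.03434
D = ½ρv²S·CD = ½ × 1.19 × 39.6² × 13.6 × 0.03434 = 436 N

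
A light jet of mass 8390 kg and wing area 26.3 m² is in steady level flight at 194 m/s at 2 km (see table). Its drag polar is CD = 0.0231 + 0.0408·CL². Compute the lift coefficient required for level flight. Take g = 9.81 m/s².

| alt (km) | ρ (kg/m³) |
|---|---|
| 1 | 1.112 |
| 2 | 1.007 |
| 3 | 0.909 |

At 2 km, from the table: ρ = 1.007 kg/m³.
Weight W = mg = 8390 × 9.81 = 82306 N; in level flight L = W.
Dynamic pressure q = 0.5 × 1.007 × 194² = 18950 Pa.
Required CL = L/(qS) = 82306/(18950·26.3) = 0.1651.

CL = 0.165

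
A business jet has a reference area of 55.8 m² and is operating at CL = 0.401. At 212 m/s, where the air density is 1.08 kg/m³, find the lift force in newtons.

L = 5.43×10^5 N

L = ½ρv²S·CL = ½ × 1.08 × 212² × 55.8 × 0.401 = 5.43×10^5 N ≈ 543 kN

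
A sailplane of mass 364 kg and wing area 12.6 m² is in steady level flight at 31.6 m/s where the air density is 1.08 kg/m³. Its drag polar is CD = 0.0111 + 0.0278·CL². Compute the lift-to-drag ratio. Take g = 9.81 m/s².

L/D = 28

Weight W = mg = 364 × 9.81 = 3570.8 N; in level flight L = W.
q = ½ρv² = ½ × 1.08 × 31.6² = 539.2 Pa.
CL = 2W/(ρv²S) = 2×3570.8/(1.08×31.6²×12.6) = 0.5256.
CD = 0.0111 + 0.0278 × 0.5256² = 0.01878.
L/D = CL/CD = 0.5256 / 0.01878 = 28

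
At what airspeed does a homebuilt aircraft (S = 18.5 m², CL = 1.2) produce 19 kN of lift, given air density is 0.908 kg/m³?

v = 43.4 m/s

L = ½ρv²S·CL ⇒ v = √(2L/(ρ·S·CL))
v = √(2 × 19000 / (0.908 × 18.5 × 1.2)) = √1885 = 43.4 m/s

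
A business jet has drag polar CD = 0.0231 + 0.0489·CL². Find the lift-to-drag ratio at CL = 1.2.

CD = 0.0231 + 0.0489 × 1.2² = 0.09352
L/D = CL/CD = 1.2 / 0.09352 = 12.8

L/D = 12.8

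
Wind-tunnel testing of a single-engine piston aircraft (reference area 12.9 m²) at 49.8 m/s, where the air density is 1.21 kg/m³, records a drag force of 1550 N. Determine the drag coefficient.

From D = ½ρv²S·CD, rearranging gives CD = 2D/(ρv²S).
CD = 2 × 1550 / (1.21 × 49.8² × 12.9) = 0.0801

CD = 0.0801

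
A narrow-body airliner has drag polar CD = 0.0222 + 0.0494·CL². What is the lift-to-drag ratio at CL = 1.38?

L/D = 11.9

CD = 0.0222 + 0.0494 × 1.38² = 0.1163
L/D = CL/CD = 1.38 / 0.1163 = 11.9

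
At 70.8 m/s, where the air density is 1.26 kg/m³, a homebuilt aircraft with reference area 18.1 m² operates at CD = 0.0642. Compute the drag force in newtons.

Dynamic pressure q = ½ρv² = ½ × 1.26 × 70.8² = 3158 Pa.
D = q·S·CD = 3158 × 18.1 × 0.0642 = 3670 N

D = 3670 N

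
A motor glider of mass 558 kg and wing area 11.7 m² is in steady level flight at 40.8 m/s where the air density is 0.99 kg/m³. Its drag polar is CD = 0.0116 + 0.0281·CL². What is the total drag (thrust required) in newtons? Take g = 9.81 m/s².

In steady level flight, lift balances weight: W = mg = 558 × 9.81 = 5474 N.
Dynamic pressure q = 0.5 × 0.99 × 40.8² = 824 Pa.
CL = 2W/(ρv²S) = 2×5474/(0.99×40.8²×11.7) = 0.5678.
CD = 0.0116 + 0.0281 × 0.5678² = 0.02066.
D = q·S·CD = 824 × 11.7 × 0.02066 = 199.2 N

D = 199 N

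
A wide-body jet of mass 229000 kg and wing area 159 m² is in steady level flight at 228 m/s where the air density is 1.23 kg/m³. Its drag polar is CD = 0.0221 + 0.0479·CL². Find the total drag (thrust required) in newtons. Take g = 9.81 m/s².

In steady level flight, lift balances weight: W = mg = 229000 × 9.81 = 2.2465×10^6 N.
Dynamic pressure q = 0.5 × 1.23 × 228² = 31970 Pa.
CL = 2W/(ρv²S) = 2×2.2465×10^6/(1.23×228²×159) = 0.4419.
CD = 0.0221 + 0.0479 × 0.4419² = 0.03146.
D = q·S·CD = 31970 × 159 × 0.03146 = 1.599×10^5 N

D = 1.6×10^5 N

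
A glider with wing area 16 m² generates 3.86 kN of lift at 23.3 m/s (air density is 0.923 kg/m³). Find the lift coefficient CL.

From L = ½ρv²S·CL, rearranging gives CL = 2L/(ρv²S).
CL = 2 × 3860 / (0.923 × 23.3² × 16) = 0.963

CL = 0.963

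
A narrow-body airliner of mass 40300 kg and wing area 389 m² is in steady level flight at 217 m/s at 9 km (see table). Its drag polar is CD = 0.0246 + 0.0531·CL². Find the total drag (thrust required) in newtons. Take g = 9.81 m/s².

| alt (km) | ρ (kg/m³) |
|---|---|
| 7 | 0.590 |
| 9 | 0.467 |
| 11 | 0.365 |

D = 1.07×10^5 N

At 9 km, from the table: ρ = 0.467 kg/m³.
Level flight ⇒ L = W = m·g = 40300 × 9.81 = 3.9534×10^5 N.
q = ½ρv² = ½ × 0.467 × 217² = 11000 Pa.
CL = W/(q·S) = 3.9534×10^5 / (11000 × 389) = 0.09243.
CD = 0.0246 + 0.0531 × 0.09243² = 0.02505.
D = q·S·CD = 11000 × 389 × 0.02505 = 1.072×10^5 N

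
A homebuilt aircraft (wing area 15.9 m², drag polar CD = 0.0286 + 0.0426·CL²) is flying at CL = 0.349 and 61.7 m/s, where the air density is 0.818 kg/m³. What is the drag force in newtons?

D = 836 N

CD = 0.0286 + 0.0426 × 0.349² = 0.03379
D = ½ρv²S·CD = ½ × 0.818 × 61.7² × 15.9 × 0.03379 = 836 N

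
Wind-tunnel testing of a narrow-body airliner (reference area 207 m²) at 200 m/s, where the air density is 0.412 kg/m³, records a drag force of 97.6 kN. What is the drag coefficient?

CD = 0.0572

From D = ½ρv²S·CD, rearranging gives CD = 2D/(ρv²S).
CD = 2 × 97600 / (0.412 × 200² × 207) = 0.0572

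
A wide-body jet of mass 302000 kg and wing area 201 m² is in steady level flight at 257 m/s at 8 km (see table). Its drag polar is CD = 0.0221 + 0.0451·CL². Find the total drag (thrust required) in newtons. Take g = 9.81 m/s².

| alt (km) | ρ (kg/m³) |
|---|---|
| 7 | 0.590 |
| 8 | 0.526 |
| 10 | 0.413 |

D = 1.91×10^5 N

At 8 km, from the table: ρ = 0.526 kg/m³.
Weight W = mg = 302000 × 9.81 = 2.9626×10^6 N; in level flight L = W.
Dynamic pressure q = 0.5 × 0.526 × 257² = 17370 Pa.
CL = 2W/(ρv²S) = 2×2.9626×10^6/(0.526×257²×201) = 0.8485.
CD = 0.0221 + 0.0451 × 0.8485² = 0.05457.
D = q·S·CD = 17370 × 201 × 0.05457 = 1.905×10^5 N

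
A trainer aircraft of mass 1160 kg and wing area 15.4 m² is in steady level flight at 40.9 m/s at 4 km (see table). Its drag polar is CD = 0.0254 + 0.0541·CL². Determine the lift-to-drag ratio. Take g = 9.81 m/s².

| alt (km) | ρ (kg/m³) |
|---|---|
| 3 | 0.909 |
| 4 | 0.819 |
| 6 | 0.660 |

L/D = 12.2

At 4 km, from the table: ρ = 0.819 kg/m³.
Weight W = mg = 1160 × 9.81 = 11380 N; in level flight L = W.
q = ½ρv² = ½ × 0.819 × 40.9² = 685 Pa.
CL = 2W/(ρv²S) = 2×11380/(0.819×40.9²×15.4) = 1.079.
CD = 0.0254 + 0.0541 × 1.079² = 0.08835.
L/D = CL/CD = 1.079 / 0.08835 = 12.2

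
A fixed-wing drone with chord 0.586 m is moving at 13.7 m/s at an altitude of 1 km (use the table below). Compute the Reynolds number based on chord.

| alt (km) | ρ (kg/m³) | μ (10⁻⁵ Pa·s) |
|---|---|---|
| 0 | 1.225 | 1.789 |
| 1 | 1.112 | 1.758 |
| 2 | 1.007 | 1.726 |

Re = 5.08×10^5

At 1 km, from the table: ρ = 1.112 kg/m³, μ = 1.758×10⁻⁵ Pa·s.
Re = ρ·v·c/μ = 1.112 × 13.7 × 0.586 / (1.758×10⁻⁵) = 5.08×10^5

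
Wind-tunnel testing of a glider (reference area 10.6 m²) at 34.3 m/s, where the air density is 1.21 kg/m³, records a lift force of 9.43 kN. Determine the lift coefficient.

CL = 1.25

From L = ½ρv²S·CL, rearranging gives CL = 2L/(ρv²S).
CL = 2 × 9430 / (1.21 × 34.3² × 10.6) = 1.25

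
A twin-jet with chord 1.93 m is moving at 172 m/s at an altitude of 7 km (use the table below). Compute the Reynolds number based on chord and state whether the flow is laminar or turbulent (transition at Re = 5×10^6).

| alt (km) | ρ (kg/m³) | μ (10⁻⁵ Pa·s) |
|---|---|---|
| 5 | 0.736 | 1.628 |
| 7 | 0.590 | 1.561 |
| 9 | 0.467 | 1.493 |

Re = 1.25×10^7 (turbulent)

At 7 km, from the table: ρ = 0.590 kg/m³, μ = 1.561×10⁻⁵ Pa·s.
Re = ρ·v·c/μ = 0.59 × 172 × 1.93 / (1.561×10⁻⁵) = 1.25×10^7
Since 1.25×10^7 > 5×10^6, the flow is turbulent.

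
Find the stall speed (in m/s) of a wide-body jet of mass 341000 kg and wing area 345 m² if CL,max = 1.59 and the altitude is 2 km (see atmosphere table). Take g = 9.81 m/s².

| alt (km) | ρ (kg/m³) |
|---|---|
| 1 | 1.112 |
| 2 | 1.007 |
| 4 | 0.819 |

V_stall = 110 m/s

At 2 km, from the table: ρ = 1.007 kg/m³.
Stall occurs when L = W at CL,max. W = mg = 341000 × 9.81 = 3.345×10^6 N.
V_stall = √(2W/(ρ·S·CL,max)) = √(2 × 3.345×10^6 / (1.007 × 345 × 1.59))
V_stall = √12110 = 110 m/s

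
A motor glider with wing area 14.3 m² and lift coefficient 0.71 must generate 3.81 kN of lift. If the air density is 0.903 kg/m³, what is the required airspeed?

v = 28.8 m/s

L = ½ρv²S·CL ⇒ v = √(2L/(ρ·S·CL))
v = √(2 × 3810 / (0.903 × 14.3 × 0.71)) = √831.1 = 28.8 m/s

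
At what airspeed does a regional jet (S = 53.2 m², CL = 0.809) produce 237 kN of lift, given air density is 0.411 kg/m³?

L = ½ρv²S·CL ⇒ v = √(2L/(ρ·S·CL))
v = √(2 × 2.37×10^5 / (0.411 × 53.2 × 0.809)) = √26800 = 164 m/s

v = 164 m/s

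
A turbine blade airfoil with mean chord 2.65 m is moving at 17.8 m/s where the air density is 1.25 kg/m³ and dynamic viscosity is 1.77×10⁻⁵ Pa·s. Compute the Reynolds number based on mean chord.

Re = ρ·v·c/μ = 1.25 × 17.8 × 2.65 / (1.77×10⁻⁵) = 3.33×10^6

Re = 3.33×10^6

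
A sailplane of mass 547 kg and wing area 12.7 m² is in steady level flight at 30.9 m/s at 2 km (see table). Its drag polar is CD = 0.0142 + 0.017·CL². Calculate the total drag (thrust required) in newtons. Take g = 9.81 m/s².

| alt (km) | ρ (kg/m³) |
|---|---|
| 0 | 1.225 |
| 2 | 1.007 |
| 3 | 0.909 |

D = 167 N

At 2 km, from the table: ρ = 1.007 kg/m³.
Weight W = mg = 547 × 9.81 = 5366.1 N; in level flight L = W.
q = ½ρv² = ½ × 1.007 × 30.9² = 480.7 Pa.
Required CL = L/(qS) = 5366.1/(480.7·12.7) = 0.8789.
CD = 0.0142 + 0.017 × 0.8789² = 0.02733.
D = q·S·CD = 480.7 × 12.7 × 0.02733 = 166.9 N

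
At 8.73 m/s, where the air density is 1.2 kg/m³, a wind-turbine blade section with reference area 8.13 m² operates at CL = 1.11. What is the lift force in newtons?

L = ½ρv²S·CL = ½ × 1.2 × 8.73² × 8.13 × 1.11 = 413 N

L = 413 N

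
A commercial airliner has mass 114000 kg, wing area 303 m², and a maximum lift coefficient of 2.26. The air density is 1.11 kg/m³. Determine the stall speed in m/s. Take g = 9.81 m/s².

Stall occurs when L = W at CL,max. W = mg = 114000 × 9.81 = 1.118×10^6 N.
V_stall = √(2W/(ρ·S·CL,max)) = √(2 × 1.118×10^6 / (1.11 × 303 × 2.26))
V_stall = √2943 = 54.2 m/s

V_stall = 54.2 m/s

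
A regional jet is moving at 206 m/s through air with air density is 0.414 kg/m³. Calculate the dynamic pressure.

q = 8780 Pa

q = ½ρv² = ½ × 0.414 × 206² = 8780 Pa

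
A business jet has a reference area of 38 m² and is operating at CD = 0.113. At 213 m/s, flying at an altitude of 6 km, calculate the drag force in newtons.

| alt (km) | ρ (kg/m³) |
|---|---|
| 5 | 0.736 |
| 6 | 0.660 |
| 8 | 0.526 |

At 6 km, from the table: ρ = 0.660 kg/m³.
Dynamic pressure q = ½ρv² = ½ × 0.66 × 213² = 14970 Pa.
D = q·S·CD = 14970 × 38 × 0.113 = 64300 N ≈ 64.3 kN

D = 64300 N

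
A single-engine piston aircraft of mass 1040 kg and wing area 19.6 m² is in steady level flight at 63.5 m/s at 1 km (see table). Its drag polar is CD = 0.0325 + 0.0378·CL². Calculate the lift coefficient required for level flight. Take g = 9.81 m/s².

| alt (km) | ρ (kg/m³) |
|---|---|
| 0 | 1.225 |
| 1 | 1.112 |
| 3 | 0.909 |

CL = 0.232

At 1 km, from the table: ρ = 1.112 kg/m³.
Weight W = mg = 1040 × 9.81 = 10202 N; in level flight L = W.
Dynamic pressure q = 0.5 × 1.112 × 63.5² = 2242 Pa.
CL = W/(q·S) = 10202 / (2242 × 19.6) = 0.2322.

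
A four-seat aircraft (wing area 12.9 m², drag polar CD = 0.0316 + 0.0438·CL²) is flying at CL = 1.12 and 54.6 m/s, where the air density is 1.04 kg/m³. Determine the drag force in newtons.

D = 1730 N

CD = 0.0316 + 0.0438 × 1.12² = 0.08654
D = ½ρv²S·CD = ½ × 1.04 × 54.6² × 12.9 × 0.08654 = 1730 N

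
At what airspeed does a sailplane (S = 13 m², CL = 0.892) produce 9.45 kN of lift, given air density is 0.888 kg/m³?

L = ½ρv²S·CL ⇒ v = √(2L/(ρ·S·CL))
v = √(2 × 9450 / (0.888 × 13 × 0.892)) = √1835 = 42.8 m/s

v = 42.8 m/s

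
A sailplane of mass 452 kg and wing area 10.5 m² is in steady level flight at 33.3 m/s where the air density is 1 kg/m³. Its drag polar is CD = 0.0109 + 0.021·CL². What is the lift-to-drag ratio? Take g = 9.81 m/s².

L/D = 33

Weight W = mg = 452 × 9.81 = 4434.1 N; in level flight L = W.
q = ½ρv² = ½ × 1 × 33.3² = 554.4 Pa.
CL = W/(q·S) = 4434.1 / (554.4 × 10.5) = 0.7617.
CD = 0.0109 + 0.021 × 0.7617² = 0.02308.
L/D = CL/CD = 0.7617 / 0.02308 = 33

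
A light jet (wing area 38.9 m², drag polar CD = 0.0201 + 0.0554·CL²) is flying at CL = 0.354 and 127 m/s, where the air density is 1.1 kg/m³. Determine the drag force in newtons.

CD = 0.0201 + 0.0554 × 0.354² = 0.02704
D = ½ρv²S·CD = ½ × 1.1 × 127² × 38.9 × 0.02704 = 9330 N

D = 9330 N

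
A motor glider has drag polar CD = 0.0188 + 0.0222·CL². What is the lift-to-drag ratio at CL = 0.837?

CD = 0.0188 + 0.0222 × 0.837² = 0.03435
L/D = CL/CD = 0.837 / 0.03435 = 24.4

L/D = 24.4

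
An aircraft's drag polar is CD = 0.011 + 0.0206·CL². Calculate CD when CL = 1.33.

CD = 0.0474

CD = 0.011 + 0.0206 × 1.33² = 0.011 + 0.03644 = 0.0474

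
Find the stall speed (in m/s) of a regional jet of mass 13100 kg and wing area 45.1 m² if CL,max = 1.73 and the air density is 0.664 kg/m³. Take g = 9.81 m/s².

V_stall = 70.4 m/s

At stall, lift equals weight: L = W = m·g = 13100 × 9.81 = 1.285×10^5 N.
V_stall = √(2W/(ρ·S·CL,max)) = √(2 × 1.285×10^5 / (0.664 × 45.1 × 1.73))
V_stall = √4961 = 70.4 m/s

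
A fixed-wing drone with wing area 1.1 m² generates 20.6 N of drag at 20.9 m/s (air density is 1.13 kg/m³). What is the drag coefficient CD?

From D = ½ρv²S·CD, rearranging gives CD = 2D/(ρv²S).
CD = 2 × 20.6 / (1.13 × 20.9² × 1.1) = 0.0759

CD = 0.0759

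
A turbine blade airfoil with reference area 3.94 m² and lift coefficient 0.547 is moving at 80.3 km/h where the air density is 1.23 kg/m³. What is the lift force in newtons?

L = 659 N

Convert speed: v = 80.3 km/h ÷ 3.6 = 22.31 m/s.
Dynamic pressure q = ½ρv² = ½ × 1.23 × 22.31² = 306 Pa.
L = q·S·CL = 306 × 3.94 × 0.547 = 659 N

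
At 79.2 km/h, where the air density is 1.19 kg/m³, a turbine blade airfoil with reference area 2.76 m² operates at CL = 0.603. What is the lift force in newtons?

L = 479 N

Convert speed: v = 79.2 km/h ÷ 3.6 = 22 m/s.
L = ½ρv²S·CL = ½ × 1.19 × 22² × 2.76 × 0.603 = 479 N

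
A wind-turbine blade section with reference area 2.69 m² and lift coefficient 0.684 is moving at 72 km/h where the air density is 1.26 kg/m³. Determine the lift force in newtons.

L = 464 N

Convert speed: v = 72 km/h ÷ 3.6 = 20 m/s.
Dynamic pressure q = ½ρv² = ½ × 1.26 × 20² = 252 Pa.
L = q·S·CL = 252 × 2.69 × 0.684 = 464 N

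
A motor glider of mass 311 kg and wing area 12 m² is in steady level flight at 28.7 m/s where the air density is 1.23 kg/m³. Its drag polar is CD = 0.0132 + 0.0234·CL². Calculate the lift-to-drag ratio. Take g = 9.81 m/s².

L/D = 26.3

Weight W = mg = 311 × 9.81 = 3050.9 N; in level flight L = W.
Dynamic pressure q = 0.5 × 1.23 × 28.7² = 506.6 Pa.
CL = W/(q·S) = 3050.9 / (506.6 × 12) = 0.5019.
CD = 0.0132 + 0.0234 × 0.5019² = 0.01909.
L/D = CL/CD = 0.5019 / 0.01909 = 26.3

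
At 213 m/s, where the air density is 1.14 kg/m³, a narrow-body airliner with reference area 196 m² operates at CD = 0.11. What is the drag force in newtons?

D = 5.58×10^5 N

D = ½ρv²S·CD = ½ × 1.14 × 213² × 196 × 0.11 = 5.58×10^5 N ≈ 558 kN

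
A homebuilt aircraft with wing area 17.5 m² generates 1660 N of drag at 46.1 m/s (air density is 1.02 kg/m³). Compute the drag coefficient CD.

CD = 0.0875

From D = ½ρv²S·CD, rearranging gives CD = 2D/(ρv²S).
CD = 2 × 1660 / (1.02 × 46.1² × 17.5) = 0.0875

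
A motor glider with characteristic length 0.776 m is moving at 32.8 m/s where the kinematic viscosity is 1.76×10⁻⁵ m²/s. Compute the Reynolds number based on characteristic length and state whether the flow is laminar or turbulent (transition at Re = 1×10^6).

Re = v·c/ν = 32.8 × 0.776 / (1.76×10⁻⁵) = 1.45×10^6
Since 1.45×10^6 > 1×10^6, the flow is turbulent.

Re = 1.45×10^6 (turbulent)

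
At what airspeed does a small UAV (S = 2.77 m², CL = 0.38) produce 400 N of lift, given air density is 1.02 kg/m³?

L = ½ρv²S·CL ⇒ v = √(2L/(ρ·S·CL))
v = √(2 × 400 / (1.02 × 2.77 × 0.38)) = √745.1 = 27.3 m/s

v = 27.3 m/s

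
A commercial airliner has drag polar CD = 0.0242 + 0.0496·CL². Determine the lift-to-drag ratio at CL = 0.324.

CD = 0.0242 + 0.0496 × 0.324² = 0.02941
L/D = CL/CD = 0.324 / 0.02941 = 11

L/D = 11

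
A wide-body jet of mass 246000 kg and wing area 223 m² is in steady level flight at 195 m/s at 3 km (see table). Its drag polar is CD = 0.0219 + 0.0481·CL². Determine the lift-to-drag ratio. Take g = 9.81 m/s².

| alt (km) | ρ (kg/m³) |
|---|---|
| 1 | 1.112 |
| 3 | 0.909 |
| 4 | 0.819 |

L/D = 15.4

At 3 km, from the table: ρ = 0.909 kg/m³.
In steady level flight, lift balances weight: W = mg = 246000 × 9.81 = 2.4133×10^6 N.
q = ½ρv² = ½ × 0.909 × 195² = 17280 Pa.
CL = W/(q·S) = 2.4133×10^6 / (17280 × 223) = 0.6262.
CD = 0.0219 + 0.0481 × 0.6262² = 0.04076.
L/D = CL/CD = 0.6262 / 0.04076 = 15.4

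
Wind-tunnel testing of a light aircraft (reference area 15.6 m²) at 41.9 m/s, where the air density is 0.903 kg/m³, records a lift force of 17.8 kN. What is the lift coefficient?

From L = ½ρv²S·CL, rearranging gives CL = 2L/(ρv²S).
CL = 2 × 17800 / (0.903 × 41.9² × 15.6) = 1.44

CL = 1.44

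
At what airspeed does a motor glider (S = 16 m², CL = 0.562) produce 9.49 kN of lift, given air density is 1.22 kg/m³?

v = 41.6 m/s

L = ½ρv²S·CL ⇒ v = √(2L/(ρ·S·CL))
v = √(2 × 9490 / (1.22 × 16 × 0.562)) = √1730 = 41.6 m/s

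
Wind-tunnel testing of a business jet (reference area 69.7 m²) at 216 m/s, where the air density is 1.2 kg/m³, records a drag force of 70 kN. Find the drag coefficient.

CD = 0.0359

From D = ½ρv²S·CD, rearranging gives CD = 2D/(ρv²S).
CD = 2 × 70000 / (1.2 × 216² × 69.7) = 0.0359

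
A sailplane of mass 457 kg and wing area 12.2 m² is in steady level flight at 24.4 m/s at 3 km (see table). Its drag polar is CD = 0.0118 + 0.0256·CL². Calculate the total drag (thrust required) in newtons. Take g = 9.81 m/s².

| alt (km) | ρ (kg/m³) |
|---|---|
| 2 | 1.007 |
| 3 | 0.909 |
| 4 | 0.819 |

D = 195 N

At 3 km, from the table: ρ = 0.909 kg/m³.
Weight W = mg = 457 × 9.81 = 4483.2 N; in level flight L = W.
q = ½ρv² = ½ × 0.909 × 24.4² = 270.6 Pa.
CL = W/(q·S) = 4483.2 / (270.6 × 12.2) = 1.358.
CD = 0.0118 + 0.0256 × 1.358² = 0.05901.
D = q·S·CD = 270.6 × 12.2 × 0.05901 = 194.8 N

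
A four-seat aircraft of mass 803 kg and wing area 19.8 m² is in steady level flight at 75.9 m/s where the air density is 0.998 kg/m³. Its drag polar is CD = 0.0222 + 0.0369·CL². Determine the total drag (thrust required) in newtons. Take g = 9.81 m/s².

D = 1300 N

Level flight ⇒ L = W = m·g = 803 × 9.81 = 7877.4 N.
Dynamic pressure q = 0.5 × 0.998 × 75.9² = 2875 Pa.
CL = 2W/(ρv²S) = 2×7877.4/(0.998×75.9²×19.8) = 0.1384.
CD = 0.0222 + 0.0369 × 0.1384² = 0.02291.
D = q·S·CD = 2875 × 19.8 × 0.02291 = 1304 N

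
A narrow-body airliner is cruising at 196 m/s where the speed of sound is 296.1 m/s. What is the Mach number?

M = 0.662

M = v/a = 196 / 296.1 = 0.662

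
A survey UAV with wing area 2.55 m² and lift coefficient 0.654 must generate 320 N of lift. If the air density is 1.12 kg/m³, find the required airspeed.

v = 18.5 m/s

L = ½ρv²S·CL ⇒ v = √(2L/(ρ·S·CL))
v = √(2 × 320 / (1.12 × 2.55 × 0.654)) = √342.6 = 18.5 m/s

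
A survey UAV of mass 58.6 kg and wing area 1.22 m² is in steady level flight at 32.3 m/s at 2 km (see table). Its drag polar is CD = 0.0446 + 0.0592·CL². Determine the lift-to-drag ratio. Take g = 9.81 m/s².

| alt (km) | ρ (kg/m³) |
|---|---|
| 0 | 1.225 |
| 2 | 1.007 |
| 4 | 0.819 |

L/D = 9.73

At 2 km, from the table: ρ = 1.007 kg/m³.
Level flight ⇒ L = W = m·g = 58.6 × 9.81 = 574.87 N.
Dynamic pressure q = 0.5 × 1.007 × 32.3² = 525.3 Pa.
Required CL = L/(qS) = 574.87/(525.3·1.22) = 0.897.
CD = 0.0446 + 0.0592 × 0.897² = 0.09224.
L/D = CL/CD = 0.897 / 0.09224 = 9.73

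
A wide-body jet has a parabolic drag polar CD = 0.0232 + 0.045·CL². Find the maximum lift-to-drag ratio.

(L/D)max = 15.5

For CD = CD0 + K·CL², (L/D)max occurs at CL* = √(CD0/K) and equals 1/(2√(K·CD0)).
(L/D)max = 1/(2√(0.045 × 0.0232)) = 1/(2 × 0.03231) = 15.5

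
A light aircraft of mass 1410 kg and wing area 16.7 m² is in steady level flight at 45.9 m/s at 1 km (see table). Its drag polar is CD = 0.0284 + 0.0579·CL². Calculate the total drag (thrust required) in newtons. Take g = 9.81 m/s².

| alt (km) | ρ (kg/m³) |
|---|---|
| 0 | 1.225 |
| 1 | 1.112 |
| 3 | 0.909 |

At 1 km, from the table: ρ = 1.112 kg/m³.
In steady level flight, lift balances weight: W = mg = 1410 × 9.81 = 13832 N.
Dynamic pressure q = 0.5 × 1.112 × 45.9² = 1171 Pa.
CL = 2W/(ρv²S) = 2×13832/(1.112×45.9²×16.7) = 0.7071.
CD = 0.0284 + 0.0579 × 0.7071² = 0.05735.
D = q·S·CD = 1171 × 16.7 × 0.05735 = 1122 N

D = 1120 N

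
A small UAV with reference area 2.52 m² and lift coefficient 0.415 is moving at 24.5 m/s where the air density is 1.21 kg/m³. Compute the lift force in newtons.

L = ½ρv²S·CL = ½ × 1.21 × 24.5² × 2.52 × 0.415 = 380 N

L = 380 N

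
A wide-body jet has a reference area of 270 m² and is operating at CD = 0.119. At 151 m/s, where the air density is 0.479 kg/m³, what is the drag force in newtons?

D = 1.75×10^5 N

D = ½ρv²S·CD = ½ × 0.479 × 151² × 270 × 0.119 = 1.75×10^5 N ≈ 175 kN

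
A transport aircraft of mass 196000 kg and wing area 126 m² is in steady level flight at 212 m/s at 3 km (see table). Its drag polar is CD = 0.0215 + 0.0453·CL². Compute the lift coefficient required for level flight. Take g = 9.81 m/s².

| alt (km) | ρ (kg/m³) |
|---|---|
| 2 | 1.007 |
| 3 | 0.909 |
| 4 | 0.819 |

At 3 km, from the table: ρ = 0.909 kg/m³.
In steady level flight, lift balances weight: W = mg = 196000 × 9.81 = 1.9228×10^6 N.
Dynamic pressure q = 0.5 × 0.909 × 212² = 20430 Pa.
CL = W/(q·S) = 1.9228×10^6 / (20430 × 126) = 0.747.

CL = 0.747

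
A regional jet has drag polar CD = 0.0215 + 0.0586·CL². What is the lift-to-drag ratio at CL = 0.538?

CD = 0.0215 + 0.0586 × 0.538² = 0.03846
L/D = CL/CD = 0.538 / 0.03846 = 14

L/D = 14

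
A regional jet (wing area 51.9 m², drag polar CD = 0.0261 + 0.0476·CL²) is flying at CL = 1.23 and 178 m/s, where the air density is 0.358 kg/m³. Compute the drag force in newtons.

CD = 0.0261 + 0.0476 × 1.23² = 0.09811
D = ½ρv²S·CD = ½ × 0.358 × 178² × 51.9 × 0.09811 = 28900 N

D = 28900 N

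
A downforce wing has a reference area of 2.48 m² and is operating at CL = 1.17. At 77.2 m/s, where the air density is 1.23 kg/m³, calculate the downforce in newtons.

L = ½ρv²S·CL = ½ × 1.23 × 77.2² × 2.48 × 1.17 = 10600 N ≈ 10.6 kN

L = 10600 N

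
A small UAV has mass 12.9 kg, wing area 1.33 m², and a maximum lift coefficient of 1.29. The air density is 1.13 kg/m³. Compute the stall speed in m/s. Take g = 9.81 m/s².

V_stall = 11.4 m/s

Stall occurs when L = W at CL,max. W = mg = 12.9 × 9.81 = 126.5 N.
From L = ½ρV²S·CL,max = W: V_stall = √(2W/(ρSCL,max)) = √(2·126.5/(1.13·1.33·1.29))
V_stall = √130.5 = 11.4 m/s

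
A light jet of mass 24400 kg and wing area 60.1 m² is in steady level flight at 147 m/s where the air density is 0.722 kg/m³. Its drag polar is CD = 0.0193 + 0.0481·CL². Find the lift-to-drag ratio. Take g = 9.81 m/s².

In steady level flight, lift balances weight: W = mg = 24400 × 9.81 = 2.3936×10^5 N.
Dynamic pressure q = 0.5 × 0.722 × 147² = 7801 Pa.
CL = 2W/(ρv²S) = 2×2.3936×10^5/(0.722×147²×60.1) = 0.5106.
CD = 0.0193 + 0.0481 × 0.5106² = 0.03184.
L/D = CL/CD = 0.5106 / 0.03184 = 16

L/D = 16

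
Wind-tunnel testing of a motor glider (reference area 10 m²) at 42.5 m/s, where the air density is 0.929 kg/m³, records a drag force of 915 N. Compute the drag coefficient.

From D = ½ρv²S·CD, rearranging gives CD = 2D/(ρv²S).
CD = 2 × 915 / (0.929 × 42.5² × 10) = 0.109

CD = 0.109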